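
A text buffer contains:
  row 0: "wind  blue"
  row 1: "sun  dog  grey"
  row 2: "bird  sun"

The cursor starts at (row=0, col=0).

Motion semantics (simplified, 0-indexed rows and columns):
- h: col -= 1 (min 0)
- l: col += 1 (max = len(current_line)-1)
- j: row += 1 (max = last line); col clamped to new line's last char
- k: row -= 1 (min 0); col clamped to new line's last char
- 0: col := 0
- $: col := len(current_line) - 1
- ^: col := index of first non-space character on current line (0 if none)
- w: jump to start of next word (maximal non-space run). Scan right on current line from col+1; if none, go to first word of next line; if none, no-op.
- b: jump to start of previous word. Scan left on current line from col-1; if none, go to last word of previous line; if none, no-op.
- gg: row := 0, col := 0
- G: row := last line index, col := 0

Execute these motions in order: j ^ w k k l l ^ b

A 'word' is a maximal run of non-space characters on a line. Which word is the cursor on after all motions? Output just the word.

After 1 (j): row=1 col=0 char='s'
After 2 (^): row=1 col=0 char='s'
After 3 (w): row=1 col=5 char='d'
After 4 (k): row=0 col=5 char='_'
After 5 (k): row=0 col=5 char='_'
After 6 (l): row=0 col=6 char='b'
After 7 (l): row=0 col=7 char='l'
After 8 (^): row=0 col=0 char='w'
After 9 (b): row=0 col=0 char='w'

Answer: wind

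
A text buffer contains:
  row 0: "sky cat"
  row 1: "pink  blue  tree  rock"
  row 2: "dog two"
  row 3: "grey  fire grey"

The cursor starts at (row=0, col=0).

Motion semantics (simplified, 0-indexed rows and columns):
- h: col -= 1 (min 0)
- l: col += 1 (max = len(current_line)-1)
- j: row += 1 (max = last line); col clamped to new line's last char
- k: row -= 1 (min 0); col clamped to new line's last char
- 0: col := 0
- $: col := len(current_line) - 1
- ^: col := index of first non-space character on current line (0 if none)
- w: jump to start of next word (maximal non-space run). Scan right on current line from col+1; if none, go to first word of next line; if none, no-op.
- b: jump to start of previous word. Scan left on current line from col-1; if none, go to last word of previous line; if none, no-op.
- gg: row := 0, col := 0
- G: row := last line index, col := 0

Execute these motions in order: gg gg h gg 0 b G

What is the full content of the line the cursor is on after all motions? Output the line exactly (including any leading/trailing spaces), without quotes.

Answer: grey  fire grey

Derivation:
After 1 (gg): row=0 col=0 char='s'
After 2 (gg): row=0 col=0 char='s'
After 3 (h): row=0 col=0 char='s'
After 4 (gg): row=0 col=0 char='s'
After 5 (0): row=0 col=0 char='s'
After 6 (b): row=0 col=0 char='s'
After 7 (G): row=3 col=0 char='g'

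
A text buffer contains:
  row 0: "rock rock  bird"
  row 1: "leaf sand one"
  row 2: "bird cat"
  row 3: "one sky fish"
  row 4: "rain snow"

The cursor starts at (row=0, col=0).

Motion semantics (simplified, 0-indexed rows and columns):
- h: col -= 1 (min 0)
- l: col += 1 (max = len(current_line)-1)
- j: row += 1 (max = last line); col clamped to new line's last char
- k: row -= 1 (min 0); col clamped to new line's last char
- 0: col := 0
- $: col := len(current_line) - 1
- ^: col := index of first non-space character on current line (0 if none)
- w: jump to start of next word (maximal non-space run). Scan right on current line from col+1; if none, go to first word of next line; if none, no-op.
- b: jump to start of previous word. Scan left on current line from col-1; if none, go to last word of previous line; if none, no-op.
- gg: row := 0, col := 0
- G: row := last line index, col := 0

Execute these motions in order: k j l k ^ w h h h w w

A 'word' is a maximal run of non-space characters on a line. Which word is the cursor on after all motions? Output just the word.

Answer: bird

Derivation:
After 1 (k): row=0 col=0 char='r'
After 2 (j): row=1 col=0 char='l'
After 3 (l): row=1 col=1 char='e'
After 4 (k): row=0 col=1 char='o'
After 5 (^): row=0 col=0 char='r'
After 6 (w): row=0 col=5 char='r'
After 7 (h): row=0 col=4 char='_'
After 8 (h): row=0 col=3 char='k'
After 9 (h): row=0 col=2 char='c'
After 10 (w): row=0 col=5 char='r'
After 11 (w): row=0 col=11 char='b'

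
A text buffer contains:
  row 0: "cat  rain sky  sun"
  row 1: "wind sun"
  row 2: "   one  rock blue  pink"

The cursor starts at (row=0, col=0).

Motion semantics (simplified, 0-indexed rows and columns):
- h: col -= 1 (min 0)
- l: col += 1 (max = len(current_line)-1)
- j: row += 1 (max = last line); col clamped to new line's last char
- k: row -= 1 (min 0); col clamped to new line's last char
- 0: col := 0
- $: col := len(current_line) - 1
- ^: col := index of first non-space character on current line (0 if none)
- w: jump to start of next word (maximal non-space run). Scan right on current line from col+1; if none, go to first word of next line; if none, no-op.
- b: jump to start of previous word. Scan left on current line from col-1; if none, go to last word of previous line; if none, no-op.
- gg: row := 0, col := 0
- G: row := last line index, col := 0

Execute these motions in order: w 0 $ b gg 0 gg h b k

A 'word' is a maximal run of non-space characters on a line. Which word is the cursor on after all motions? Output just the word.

Answer: cat

Derivation:
After 1 (w): row=0 col=5 char='r'
After 2 (0): row=0 col=0 char='c'
After 3 ($): row=0 col=17 char='n'
After 4 (b): row=0 col=15 char='s'
After 5 (gg): row=0 col=0 char='c'
After 6 (0): row=0 col=0 char='c'
After 7 (gg): row=0 col=0 char='c'
After 8 (h): row=0 col=0 char='c'
After 9 (b): row=0 col=0 char='c'
After 10 (k): row=0 col=0 char='c'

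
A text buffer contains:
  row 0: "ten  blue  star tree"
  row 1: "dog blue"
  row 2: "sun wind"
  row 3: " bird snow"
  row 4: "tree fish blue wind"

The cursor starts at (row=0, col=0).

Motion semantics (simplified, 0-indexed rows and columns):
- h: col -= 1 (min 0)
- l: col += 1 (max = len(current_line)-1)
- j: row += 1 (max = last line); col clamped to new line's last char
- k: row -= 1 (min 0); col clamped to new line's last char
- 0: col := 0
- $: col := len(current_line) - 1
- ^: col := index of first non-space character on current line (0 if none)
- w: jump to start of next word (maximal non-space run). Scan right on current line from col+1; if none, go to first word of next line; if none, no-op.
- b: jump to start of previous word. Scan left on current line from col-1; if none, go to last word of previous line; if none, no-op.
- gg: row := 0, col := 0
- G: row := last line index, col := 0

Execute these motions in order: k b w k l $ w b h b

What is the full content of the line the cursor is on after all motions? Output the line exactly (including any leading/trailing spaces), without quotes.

After 1 (k): row=0 col=0 char='t'
After 2 (b): row=0 col=0 char='t'
After 3 (w): row=0 col=5 char='b'
After 4 (k): row=0 col=5 char='b'
After 5 (l): row=0 col=6 char='l'
After 6 ($): row=0 col=19 char='e'
After 7 (w): row=1 col=0 char='d'
After 8 (b): row=0 col=16 char='t'
After 9 (h): row=0 col=15 char='_'
After 10 (b): row=0 col=11 char='s'

Answer: ten  blue  star tree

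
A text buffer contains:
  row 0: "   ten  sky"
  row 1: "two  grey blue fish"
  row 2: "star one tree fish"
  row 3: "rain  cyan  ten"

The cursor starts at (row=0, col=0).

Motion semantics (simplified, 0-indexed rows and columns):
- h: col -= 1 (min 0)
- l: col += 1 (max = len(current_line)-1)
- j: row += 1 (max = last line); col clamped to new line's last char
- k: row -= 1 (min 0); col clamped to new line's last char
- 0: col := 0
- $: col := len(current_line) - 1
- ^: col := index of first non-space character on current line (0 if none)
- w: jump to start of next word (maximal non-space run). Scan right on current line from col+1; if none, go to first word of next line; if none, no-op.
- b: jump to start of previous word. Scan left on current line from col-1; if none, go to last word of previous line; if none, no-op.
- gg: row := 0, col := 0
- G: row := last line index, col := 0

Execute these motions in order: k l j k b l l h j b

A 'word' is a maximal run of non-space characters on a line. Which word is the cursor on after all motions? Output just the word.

After 1 (k): row=0 col=0 char='_'
After 2 (l): row=0 col=1 char='_'
After 3 (j): row=1 col=1 char='w'
After 4 (k): row=0 col=1 char='_'
After 5 (b): row=0 col=1 char='_'
After 6 (l): row=0 col=2 char='_'
After 7 (l): row=0 col=3 char='t'
After 8 (h): row=0 col=2 char='_'
After 9 (j): row=1 col=2 char='o'
After 10 (b): row=1 col=0 char='t'

Answer: two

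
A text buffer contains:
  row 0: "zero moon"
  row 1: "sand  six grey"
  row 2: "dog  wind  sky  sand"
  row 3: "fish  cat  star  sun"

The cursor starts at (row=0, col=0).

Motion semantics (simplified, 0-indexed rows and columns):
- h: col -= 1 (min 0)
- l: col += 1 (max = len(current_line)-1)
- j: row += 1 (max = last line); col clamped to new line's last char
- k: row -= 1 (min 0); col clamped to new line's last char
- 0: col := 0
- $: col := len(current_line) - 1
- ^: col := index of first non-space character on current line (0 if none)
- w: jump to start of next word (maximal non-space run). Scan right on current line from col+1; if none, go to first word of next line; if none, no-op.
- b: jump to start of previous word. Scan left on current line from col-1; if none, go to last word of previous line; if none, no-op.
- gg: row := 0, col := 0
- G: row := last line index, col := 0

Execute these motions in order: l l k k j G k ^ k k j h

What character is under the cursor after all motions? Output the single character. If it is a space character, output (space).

Answer: s

Derivation:
After 1 (l): row=0 col=1 char='e'
After 2 (l): row=0 col=2 char='r'
After 3 (k): row=0 col=2 char='r'
After 4 (k): row=0 col=2 char='r'
After 5 (j): row=1 col=2 char='n'
After 6 (G): row=3 col=0 char='f'
After 7 (k): row=2 col=0 char='d'
After 8 (^): row=2 col=0 char='d'
After 9 (k): row=1 col=0 char='s'
After 10 (k): row=0 col=0 char='z'
After 11 (j): row=1 col=0 char='s'
After 12 (h): row=1 col=0 char='s'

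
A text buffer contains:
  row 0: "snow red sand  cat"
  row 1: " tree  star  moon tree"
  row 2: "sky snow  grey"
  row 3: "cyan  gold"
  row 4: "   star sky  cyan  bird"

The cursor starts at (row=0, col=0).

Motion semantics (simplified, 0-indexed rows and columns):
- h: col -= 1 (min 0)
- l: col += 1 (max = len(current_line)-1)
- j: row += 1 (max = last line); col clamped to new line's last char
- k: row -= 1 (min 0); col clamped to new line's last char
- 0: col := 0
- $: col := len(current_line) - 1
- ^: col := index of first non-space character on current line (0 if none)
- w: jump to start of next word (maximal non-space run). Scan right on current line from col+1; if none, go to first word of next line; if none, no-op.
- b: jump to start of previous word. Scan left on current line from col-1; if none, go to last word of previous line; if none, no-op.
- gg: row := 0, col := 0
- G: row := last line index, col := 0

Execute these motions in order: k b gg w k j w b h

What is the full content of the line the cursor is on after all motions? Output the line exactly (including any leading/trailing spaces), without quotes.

After 1 (k): row=0 col=0 char='s'
After 2 (b): row=0 col=0 char='s'
After 3 (gg): row=0 col=0 char='s'
After 4 (w): row=0 col=5 char='r'
After 5 (k): row=0 col=5 char='r'
After 6 (j): row=1 col=5 char='_'
After 7 (w): row=1 col=7 char='s'
After 8 (b): row=1 col=1 char='t'
After 9 (h): row=1 col=0 char='_'

Answer:  tree  star  moon tree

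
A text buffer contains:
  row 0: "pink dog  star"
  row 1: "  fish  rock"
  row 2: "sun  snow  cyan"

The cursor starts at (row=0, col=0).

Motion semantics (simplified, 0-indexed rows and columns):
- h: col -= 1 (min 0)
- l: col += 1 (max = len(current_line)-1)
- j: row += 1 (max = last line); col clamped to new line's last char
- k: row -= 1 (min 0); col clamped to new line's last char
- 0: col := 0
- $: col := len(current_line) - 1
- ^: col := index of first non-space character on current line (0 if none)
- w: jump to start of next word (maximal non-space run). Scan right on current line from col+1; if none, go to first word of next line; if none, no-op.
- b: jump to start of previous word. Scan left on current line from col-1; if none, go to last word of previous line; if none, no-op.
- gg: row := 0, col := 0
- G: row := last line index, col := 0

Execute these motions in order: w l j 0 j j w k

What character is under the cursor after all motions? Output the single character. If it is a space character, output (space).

After 1 (w): row=0 col=5 char='d'
After 2 (l): row=0 col=6 char='o'
After 3 (j): row=1 col=6 char='_'
After 4 (0): row=1 col=0 char='_'
After 5 (j): row=2 col=0 char='s'
After 6 (j): row=2 col=0 char='s'
After 7 (w): row=2 col=5 char='s'
After 8 (k): row=1 col=5 char='h'

Answer: h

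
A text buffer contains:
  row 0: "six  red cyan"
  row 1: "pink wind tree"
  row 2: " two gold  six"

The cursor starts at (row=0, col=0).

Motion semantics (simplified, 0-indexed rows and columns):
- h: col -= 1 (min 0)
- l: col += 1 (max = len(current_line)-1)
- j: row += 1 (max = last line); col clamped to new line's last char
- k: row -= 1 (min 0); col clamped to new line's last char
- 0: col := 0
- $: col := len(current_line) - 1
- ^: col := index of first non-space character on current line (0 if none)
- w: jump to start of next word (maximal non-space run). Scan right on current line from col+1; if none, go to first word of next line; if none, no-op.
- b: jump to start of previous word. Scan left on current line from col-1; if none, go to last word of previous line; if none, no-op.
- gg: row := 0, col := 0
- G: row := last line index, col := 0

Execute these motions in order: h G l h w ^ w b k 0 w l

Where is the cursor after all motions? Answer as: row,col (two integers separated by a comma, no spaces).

Answer: 1,6

Derivation:
After 1 (h): row=0 col=0 char='s'
After 2 (G): row=2 col=0 char='_'
After 3 (l): row=2 col=1 char='t'
After 4 (h): row=2 col=0 char='_'
After 5 (w): row=2 col=1 char='t'
After 6 (^): row=2 col=1 char='t'
After 7 (w): row=2 col=5 char='g'
After 8 (b): row=2 col=1 char='t'
After 9 (k): row=1 col=1 char='i'
After 10 (0): row=1 col=0 char='p'
After 11 (w): row=1 col=5 char='w'
After 12 (l): row=1 col=6 char='i'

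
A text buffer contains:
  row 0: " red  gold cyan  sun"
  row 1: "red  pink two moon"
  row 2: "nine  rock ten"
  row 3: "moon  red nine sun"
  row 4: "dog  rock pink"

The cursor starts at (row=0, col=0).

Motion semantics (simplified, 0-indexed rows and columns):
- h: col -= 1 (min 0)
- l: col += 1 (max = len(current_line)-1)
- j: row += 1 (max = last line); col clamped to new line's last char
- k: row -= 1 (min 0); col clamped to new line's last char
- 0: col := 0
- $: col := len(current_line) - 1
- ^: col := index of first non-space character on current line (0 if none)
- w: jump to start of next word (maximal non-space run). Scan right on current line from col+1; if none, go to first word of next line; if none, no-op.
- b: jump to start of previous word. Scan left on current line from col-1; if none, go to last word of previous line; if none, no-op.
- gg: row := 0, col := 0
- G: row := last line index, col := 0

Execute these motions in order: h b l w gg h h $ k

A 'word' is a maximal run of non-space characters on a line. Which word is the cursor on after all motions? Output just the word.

After 1 (h): row=0 col=0 char='_'
After 2 (b): row=0 col=0 char='_'
After 3 (l): row=0 col=1 char='r'
After 4 (w): row=0 col=6 char='g'
After 5 (gg): row=0 col=0 char='_'
After 6 (h): row=0 col=0 char='_'
After 7 (h): row=0 col=0 char='_'
After 8 ($): row=0 col=19 char='n'
After 9 (k): row=0 col=19 char='n'

Answer: sun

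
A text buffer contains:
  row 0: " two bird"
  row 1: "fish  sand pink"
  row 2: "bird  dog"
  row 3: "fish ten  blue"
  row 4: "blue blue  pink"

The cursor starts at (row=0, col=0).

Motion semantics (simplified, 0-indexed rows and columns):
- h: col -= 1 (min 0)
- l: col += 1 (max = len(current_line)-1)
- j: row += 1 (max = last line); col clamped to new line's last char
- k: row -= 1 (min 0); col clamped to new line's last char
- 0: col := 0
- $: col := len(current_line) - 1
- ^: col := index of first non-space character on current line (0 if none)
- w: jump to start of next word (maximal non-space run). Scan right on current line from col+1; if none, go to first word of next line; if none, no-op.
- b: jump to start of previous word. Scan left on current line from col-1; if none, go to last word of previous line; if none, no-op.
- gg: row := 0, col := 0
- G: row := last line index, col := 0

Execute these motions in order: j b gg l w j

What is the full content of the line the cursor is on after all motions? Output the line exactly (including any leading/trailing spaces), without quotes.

After 1 (j): row=1 col=0 char='f'
After 2 (b): row=0 col=5 char='b'
After 3 (gg): row=0 col=0 char='_'
After 4 (l): row=0 col=1 char='t'
After 5 (w): row=0 col=5 char='b'
After 6 (j): row=1 col=5 char='_'

Answer: fish  sand pink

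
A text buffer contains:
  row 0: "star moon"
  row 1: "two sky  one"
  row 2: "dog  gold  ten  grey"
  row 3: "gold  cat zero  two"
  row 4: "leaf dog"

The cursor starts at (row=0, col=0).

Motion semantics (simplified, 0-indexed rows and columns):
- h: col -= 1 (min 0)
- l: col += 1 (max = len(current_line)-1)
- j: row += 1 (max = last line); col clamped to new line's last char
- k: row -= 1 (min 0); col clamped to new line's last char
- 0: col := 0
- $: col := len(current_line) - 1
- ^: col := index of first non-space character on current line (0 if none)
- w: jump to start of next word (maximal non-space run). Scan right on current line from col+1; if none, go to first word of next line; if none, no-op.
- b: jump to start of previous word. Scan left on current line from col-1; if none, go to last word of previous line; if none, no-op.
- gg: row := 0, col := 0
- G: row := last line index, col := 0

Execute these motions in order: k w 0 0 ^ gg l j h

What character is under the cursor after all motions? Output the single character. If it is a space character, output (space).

After 1 (k): row=0 col=0 char='s'
After 2 (w): row=0 col=5 char='m'
After 3 (0): row=0 col=0 char='s'
After 4 (0): row=0 col=0 char='s'
After 5 (^): row=0 col=0 char='s'
After 6 (gg): row=0 col=0 char='s'
After 7 (l): row=0 col=1 char='t'
After 8 (j): row=1 col=1 char='w'
After 9 (h): row=1 col=0 char='t'

Answer: t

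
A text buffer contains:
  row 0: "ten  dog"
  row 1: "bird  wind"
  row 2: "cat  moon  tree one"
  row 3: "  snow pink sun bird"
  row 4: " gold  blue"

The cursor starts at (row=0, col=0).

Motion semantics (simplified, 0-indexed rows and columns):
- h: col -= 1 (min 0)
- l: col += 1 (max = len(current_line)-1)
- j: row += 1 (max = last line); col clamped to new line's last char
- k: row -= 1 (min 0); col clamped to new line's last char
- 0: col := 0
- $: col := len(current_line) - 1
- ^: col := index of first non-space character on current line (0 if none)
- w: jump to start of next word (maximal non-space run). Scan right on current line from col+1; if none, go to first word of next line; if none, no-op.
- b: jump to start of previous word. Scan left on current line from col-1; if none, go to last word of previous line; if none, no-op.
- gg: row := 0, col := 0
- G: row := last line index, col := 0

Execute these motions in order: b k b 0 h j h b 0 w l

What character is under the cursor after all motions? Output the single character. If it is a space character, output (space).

After 1 (b): row=0 col=0 char='t'
After 2 (k): row=0 col=0 char='t'
After 3 (b): row=0 col=0 char='t'
After 4 (0): row=0 col=0 char='t'
After 5 (h): row=0 col=0 char='t'
After 6 (j): row=1 col=0 char='b'
After 7 (h): row=1 col=0 char='b'
After 8 (b): row=0 col=5 char='d'
After 9 (0): row=0 col=0 char='t'
After 10 (w): row=0 col=5 char='d'
After 11 (l): row=0 col=6 char='o'

Answer: o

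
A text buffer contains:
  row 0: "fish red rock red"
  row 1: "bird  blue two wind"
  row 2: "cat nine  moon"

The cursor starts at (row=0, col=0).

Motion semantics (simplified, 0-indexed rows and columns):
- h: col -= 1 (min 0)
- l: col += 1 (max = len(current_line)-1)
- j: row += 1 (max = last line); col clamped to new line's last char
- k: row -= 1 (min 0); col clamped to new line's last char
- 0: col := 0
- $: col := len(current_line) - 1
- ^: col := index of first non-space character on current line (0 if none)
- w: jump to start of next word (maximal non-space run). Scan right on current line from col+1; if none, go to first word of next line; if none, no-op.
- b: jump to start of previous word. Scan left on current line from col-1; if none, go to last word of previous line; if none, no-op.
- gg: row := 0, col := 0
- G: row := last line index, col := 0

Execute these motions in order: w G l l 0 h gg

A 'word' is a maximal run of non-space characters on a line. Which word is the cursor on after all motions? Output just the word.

After 1 (w): row=0 col=5 char='r'
After 2 (G): row=2 col=0 char='c'
After 3 (l): row=2 col=1 char='a'
After 4 (l): row=2 col=2 char='t'
After 5 (0): row=2 col=0 char='c'
After 6 (h): row=2 col=0 char='c'
After 7 (gg): row=0 col=0 char='f'

Answer: fish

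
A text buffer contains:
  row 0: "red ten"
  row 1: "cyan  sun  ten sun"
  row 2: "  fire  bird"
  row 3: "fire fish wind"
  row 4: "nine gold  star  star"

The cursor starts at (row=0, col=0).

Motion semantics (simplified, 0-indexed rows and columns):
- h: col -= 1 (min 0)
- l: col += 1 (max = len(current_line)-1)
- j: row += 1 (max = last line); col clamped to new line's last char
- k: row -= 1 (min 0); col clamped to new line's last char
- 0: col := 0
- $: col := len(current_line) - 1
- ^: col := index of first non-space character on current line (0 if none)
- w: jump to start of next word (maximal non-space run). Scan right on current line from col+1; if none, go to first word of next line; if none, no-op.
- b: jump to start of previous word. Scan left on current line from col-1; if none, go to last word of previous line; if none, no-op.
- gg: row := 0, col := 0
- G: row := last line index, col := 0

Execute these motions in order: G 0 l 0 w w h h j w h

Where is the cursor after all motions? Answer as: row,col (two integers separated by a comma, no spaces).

After 1 (G): row=4 col=0 char='n'
After 2 (0): row=4 col=0 char='n'
After 3 (l): row=4 col=1 char='i'
After 4 (0): row=4 col=0 char='n'
After 5 (w): row=4 col=5 char='g'
After 6 (w): row=4 col=11 char='s'
After 7 (h): row=4 col=10 char='_'
After 8 (h): row=4 col=9 char='_'
After 9 (j): row=4 col=9 char='_'
After 10 (w): row=4 col=11 char='s'
After 11 (h): row=4 col=10 char='_'

Answer: 4,10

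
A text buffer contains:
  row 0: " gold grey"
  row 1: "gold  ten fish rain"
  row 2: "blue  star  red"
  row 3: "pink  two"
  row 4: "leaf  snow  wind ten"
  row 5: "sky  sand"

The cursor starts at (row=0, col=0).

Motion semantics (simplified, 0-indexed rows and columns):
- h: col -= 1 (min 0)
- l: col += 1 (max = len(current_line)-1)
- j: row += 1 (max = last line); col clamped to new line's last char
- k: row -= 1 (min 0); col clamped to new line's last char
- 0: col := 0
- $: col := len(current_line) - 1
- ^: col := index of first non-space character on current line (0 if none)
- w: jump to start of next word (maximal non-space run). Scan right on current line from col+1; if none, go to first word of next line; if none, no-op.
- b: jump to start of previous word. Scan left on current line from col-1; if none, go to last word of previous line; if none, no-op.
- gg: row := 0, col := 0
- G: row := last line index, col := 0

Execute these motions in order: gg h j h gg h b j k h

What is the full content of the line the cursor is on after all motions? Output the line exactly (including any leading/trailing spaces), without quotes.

After 1 (gg): row=0 col=0 char='_'
After 2 (h): row=0 col=0 char='_'
After 3 (j): row=1 col=0 char='g'
After 4 (h): row=1 col=0 char='g'
After 5 (gg): row=0 col=0 char='_'
After 6 (h): row=0 col=0 char='_'
After 7 (b): row=0 col=0 char='_'
After 8 (j): row=1 col=0 char='g'
After 9 (k): row=0 col=0 char='_'
After 10 (h): row=0 col=0 char='_'

Answer:  gold grey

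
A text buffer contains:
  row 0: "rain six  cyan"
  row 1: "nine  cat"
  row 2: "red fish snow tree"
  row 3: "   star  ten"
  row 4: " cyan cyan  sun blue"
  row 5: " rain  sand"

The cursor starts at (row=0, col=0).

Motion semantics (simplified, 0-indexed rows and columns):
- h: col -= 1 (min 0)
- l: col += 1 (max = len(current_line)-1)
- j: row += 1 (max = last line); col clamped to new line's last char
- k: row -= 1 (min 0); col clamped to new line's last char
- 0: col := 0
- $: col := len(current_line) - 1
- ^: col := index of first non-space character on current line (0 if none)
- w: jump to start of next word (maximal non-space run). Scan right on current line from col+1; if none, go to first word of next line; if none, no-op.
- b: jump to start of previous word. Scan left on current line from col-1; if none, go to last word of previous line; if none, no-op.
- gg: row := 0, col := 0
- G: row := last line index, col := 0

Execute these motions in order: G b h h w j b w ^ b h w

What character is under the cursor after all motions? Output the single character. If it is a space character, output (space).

After 1 (G): row=5 col=0 char='_'
After 2 (b): row=4 col=16 char='b'
After 3 (h): row=4 col=15 char='_'
After 4 (h): row=4 col=14 char='n'
After 5 (w): row=4 col=16 char='b'
After 6 (j): row=5 col=10 char='d'
After 7 (b): row=5 col=7 char='s'
After 8 (w): row=5 col=7 char='s'
After 9 (^): row=5 col=1 char='r'
After 10 (b): row=4 col=16 char='b'
After 11 (h): row=4 col=15 char='_'
After 12 (w): row=4 col=16 char='b'

Answer: b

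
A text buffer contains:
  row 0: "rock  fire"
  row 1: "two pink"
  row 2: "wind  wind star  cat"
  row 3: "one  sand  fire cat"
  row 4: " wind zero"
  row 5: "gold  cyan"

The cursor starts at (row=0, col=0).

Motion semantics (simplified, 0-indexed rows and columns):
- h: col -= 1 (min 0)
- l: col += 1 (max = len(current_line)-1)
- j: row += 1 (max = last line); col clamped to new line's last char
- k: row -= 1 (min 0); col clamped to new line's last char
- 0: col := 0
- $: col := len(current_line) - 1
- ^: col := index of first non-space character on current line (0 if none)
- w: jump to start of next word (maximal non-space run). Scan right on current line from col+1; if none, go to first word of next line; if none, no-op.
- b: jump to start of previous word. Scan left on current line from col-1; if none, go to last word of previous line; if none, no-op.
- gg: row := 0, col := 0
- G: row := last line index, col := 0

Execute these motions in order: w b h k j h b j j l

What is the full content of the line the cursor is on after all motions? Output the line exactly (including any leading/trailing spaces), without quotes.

After 1 (w): row=0 col=6 char='f'
After 2 (b): row=0 col=0 char='r'
After 3 (h): row=0 col=0 char='r'
After 4 (k): row=0 col=0 char='r'
After 5 (j): row=1 col=0 char='t'
After 6 (h): row=1 col=0 char='t'
After 7 (b): row=0 col=6 char='f'
After 8 (j): row=1 col=6 char='n'
After 9 (j): row=2 col=6 char='w'
After 10 (l): row=2 col=7 char='i'

Answer: wind  wind star  cat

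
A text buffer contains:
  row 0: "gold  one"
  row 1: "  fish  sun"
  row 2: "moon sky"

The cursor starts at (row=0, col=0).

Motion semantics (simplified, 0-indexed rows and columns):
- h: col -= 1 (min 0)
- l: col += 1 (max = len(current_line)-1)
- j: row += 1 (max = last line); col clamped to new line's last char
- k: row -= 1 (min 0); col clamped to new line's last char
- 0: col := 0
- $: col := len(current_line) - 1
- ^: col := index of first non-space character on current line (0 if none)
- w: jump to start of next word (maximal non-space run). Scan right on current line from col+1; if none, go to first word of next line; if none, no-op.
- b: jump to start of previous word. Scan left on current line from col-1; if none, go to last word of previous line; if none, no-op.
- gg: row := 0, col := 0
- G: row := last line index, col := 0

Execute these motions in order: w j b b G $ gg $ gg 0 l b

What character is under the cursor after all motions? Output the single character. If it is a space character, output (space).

Answer: g

Derivation:
After 1 (w): row=0 col=6 char='o'
After 2 (j): row=1 col=6 char='_'
After 3 (b): row=1 col=2 char='f'
After 4 (b): row=0 col=6 char='o'
After 5 (G): row=2 col=0 char='m'
After 6 ($): row=2 col=7 char='y'
After 7 (gg): row=0 col=0 char='g'
After 8 ($): row=0 col=8 char='e'
After 9 (gg): row=0 col=0 char='g'
After 10 (0): row=0 col=0 char='g'
After 11 (l): row=0 col=1 char='o'
After 12 (b): row=0 col=0 char='g'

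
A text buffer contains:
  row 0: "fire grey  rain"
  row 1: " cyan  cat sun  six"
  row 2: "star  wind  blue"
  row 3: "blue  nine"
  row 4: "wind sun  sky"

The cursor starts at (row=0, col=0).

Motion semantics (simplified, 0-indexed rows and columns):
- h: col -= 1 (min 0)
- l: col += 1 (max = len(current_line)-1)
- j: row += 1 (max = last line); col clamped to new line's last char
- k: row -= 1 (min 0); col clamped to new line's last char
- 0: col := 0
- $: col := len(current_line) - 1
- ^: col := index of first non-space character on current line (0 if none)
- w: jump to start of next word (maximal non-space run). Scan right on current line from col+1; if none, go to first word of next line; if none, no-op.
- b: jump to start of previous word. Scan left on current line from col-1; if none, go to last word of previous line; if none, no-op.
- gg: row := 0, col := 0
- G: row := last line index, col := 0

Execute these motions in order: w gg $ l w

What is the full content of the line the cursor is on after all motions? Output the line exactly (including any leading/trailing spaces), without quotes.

After 1 (w): row=0 col=5 char='g'
After 2 (gg): row=0 col=0 char='f'
After 3 ($): row=0 col=14 char='n'
After 4 (l): row=0 col=14 char='n'
After 5 (w): row=1 col=1 char='c'

Answer:  cyan  cat sun  six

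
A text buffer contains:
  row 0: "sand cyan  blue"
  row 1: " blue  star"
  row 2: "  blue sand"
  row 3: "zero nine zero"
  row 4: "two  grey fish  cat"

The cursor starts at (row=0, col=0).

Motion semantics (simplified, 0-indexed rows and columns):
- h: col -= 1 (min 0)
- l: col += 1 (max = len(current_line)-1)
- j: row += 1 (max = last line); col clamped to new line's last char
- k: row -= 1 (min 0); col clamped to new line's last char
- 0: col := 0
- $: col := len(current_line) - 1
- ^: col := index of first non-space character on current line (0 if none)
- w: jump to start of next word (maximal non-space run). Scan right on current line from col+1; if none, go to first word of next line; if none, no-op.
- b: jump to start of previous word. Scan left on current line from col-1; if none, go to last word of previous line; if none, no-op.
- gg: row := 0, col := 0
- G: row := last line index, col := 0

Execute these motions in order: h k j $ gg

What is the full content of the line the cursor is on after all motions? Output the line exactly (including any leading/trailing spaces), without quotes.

Answer: sand cyan  blue

Derivation:
After 1 (h): row=0 col=0 char='s'
After 2 (k): row=0 col=0 char='s'
After 3 (j): row=1 col=0 char='_'
After 4 ($): row=1 col=10 char='r'
After 5 (gg): row=0 col=0 char='s'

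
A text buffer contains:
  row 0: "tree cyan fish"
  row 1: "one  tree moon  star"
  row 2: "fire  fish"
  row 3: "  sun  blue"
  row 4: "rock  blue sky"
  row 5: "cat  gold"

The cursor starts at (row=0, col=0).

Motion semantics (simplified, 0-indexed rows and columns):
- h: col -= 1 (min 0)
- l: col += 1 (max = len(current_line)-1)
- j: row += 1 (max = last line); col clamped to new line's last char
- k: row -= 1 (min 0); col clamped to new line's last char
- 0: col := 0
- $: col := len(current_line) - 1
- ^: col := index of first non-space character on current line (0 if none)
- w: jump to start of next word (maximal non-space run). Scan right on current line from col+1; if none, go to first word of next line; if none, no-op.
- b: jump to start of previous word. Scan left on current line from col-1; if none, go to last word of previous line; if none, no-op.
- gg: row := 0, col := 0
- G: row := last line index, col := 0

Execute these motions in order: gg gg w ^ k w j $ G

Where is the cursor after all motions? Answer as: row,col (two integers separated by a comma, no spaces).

After 1 (gg): row=0 col=0 char='t'
After 2 (gg): row=0 col=0 char='t'
After 3 (w): row=0 col=5 char='c'
After 4 (^): row=0 col=0 char='t'
After 5 (k): row=0 col=0 char='t'
After 6 (w): row=0 col=5 char='c'
After 7 (j): row=1 col=5 char='t'
After 8 ($): row=1 col=19 char='r'
After 9 (G): row=5 col=0 char='c'

Answer: 5,0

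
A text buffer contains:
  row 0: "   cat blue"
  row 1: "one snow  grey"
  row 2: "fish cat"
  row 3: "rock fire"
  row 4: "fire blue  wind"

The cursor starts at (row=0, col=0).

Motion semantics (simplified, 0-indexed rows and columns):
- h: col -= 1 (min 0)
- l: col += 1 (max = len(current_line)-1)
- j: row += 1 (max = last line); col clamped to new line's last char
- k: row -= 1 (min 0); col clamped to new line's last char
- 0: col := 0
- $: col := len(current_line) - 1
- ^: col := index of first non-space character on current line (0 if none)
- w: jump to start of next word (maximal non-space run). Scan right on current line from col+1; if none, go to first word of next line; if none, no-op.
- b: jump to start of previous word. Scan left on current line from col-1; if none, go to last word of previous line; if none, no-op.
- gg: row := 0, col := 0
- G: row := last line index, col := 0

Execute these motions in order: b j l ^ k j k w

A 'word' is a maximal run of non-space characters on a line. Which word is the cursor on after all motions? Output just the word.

After 1 (b): row=0 col=0 char='_'
After 2 (j): row=1 col=0 char='o'
After 3 (l): row=1 col=1 char='n'
After 4 (^): row=1 col=0 char='o'
After 5 (k): row=0 col=0 char='_'
After 6 (j): row=1 col=0 char='o'
After 7 (k): row=0 col=0 char='_'
After 8 (w): row=0 col=3 char='c'

Answer: cat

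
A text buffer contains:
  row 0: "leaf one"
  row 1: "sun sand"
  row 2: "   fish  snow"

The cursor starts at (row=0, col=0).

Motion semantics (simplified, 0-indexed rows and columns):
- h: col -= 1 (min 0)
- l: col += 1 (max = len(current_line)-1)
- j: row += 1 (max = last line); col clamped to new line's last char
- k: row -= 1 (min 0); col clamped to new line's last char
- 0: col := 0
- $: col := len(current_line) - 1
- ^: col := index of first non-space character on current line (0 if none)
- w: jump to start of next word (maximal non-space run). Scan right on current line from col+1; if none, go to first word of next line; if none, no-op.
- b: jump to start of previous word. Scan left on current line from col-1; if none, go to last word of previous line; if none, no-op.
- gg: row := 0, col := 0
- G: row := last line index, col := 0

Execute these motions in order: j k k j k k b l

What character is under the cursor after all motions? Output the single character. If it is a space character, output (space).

Answer: e

Derivation:
After 1 (j): row=1 col=0 char='s'
After 2 (k): row=0 col=0 char='l'
After 3 (k): row=0 col=0 char='l'
After 4 (j): row=1 col=0 char='s'
After 5 (k): row=0 col=0 char='l'
After 6 (k): row=0 col=0 char='l'
After 7 (b): row=0 col=0 char='l'
After 8 (l): row=0 col=1 char='e'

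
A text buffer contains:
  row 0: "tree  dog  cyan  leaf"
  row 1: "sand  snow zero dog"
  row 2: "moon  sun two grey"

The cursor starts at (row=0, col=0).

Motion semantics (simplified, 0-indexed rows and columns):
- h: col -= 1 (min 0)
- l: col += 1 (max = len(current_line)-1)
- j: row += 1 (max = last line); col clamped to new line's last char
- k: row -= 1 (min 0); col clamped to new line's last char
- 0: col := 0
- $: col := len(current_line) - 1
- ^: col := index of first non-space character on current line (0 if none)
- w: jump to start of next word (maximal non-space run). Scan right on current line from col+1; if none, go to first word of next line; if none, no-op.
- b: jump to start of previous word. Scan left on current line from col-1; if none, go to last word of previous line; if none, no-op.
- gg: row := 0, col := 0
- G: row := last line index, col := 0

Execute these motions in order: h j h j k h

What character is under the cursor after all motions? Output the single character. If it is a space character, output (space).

After 1 (h): row=0 col=0 char='t'
After 2 (j): row=1 col=0 char='s'
After 3 (h): row=1 col=0 char='s'
After 4 (j): row=2 col=0 char='m'
After 5 (k): row=1 col=0 char='s'
After 6 (h): row=1 col=0 char='s'

Answer: s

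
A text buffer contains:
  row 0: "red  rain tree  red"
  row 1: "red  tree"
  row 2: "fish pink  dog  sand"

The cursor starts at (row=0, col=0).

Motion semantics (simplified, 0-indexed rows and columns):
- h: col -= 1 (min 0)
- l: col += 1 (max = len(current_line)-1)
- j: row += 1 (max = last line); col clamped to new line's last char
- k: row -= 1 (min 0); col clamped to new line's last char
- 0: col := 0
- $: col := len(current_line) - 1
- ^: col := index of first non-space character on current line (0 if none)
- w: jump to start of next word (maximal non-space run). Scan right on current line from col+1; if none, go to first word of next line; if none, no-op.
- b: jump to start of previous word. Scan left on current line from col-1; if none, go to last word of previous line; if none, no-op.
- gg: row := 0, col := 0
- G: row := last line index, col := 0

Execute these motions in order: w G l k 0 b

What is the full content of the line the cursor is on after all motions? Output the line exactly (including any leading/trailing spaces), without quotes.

Answer: red  rain tree  red

Derivation:
After 1 (w): row=0 col=5 char='r'
After 2 (G): row=2 col=0 char='f'
After 3 (l): row=2 col=1 char='i'
After 4 (k): row=1 col=1 char='e'
After 5 (0): row=1 col=0 char='r'
After 6 (b): row=0 col=16 char='r'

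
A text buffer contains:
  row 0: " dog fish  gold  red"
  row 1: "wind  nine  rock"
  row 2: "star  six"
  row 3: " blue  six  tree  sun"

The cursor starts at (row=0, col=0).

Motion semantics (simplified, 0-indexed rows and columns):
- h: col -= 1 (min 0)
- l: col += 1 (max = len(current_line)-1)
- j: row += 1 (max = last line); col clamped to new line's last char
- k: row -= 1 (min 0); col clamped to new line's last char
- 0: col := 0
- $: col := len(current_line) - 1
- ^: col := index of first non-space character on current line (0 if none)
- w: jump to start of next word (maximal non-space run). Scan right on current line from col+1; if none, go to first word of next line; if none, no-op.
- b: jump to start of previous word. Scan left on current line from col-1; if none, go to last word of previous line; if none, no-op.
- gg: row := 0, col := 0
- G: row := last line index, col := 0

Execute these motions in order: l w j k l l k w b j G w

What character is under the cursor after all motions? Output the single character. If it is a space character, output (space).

After 1 (l): row=0 col=1 char='d'
After 2 (w): row=0 col=5 char='f'
After 3 (j): row=1 col=5 char='_'
After 4 (k): row=0 col=5 char='f'
After 5 (l): row=0 col=6 char='i'
After 6 (l): row=0 col=7 char='s'
After 7 (k): row=0 col=7 char='s'
After 8 (w): row=0 col=11 char='g'
After 9 (b): row=0 col=5 char='f'
After 10 (j): row=1 col=5 char='_'
After 11 (G): row=3 col=0 char='_'
After 12 (w): row=3 col=1 char='b'

Answer: b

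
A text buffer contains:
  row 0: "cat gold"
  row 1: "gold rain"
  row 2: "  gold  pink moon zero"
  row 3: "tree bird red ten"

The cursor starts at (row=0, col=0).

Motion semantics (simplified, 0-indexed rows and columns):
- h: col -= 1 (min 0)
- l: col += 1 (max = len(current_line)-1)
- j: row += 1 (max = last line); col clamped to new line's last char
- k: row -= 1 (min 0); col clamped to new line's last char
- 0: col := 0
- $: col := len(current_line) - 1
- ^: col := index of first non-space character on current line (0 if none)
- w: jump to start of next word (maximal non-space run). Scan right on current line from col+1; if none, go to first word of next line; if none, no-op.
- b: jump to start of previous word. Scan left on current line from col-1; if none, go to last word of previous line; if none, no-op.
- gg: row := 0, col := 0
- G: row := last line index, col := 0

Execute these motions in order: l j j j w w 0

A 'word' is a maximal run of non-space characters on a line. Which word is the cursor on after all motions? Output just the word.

Answer: tree

Derivation:
After 1 (l): row=0 col=1 char='a'
After 2 (j): row=1 col=1 char='o'
After 3 (j): row=2 col=1 char='_'
After 4 (j): row=3 col=1 char='r'
After 5 (w): row=3 col=5 char='b'
After 6 (w): row=3 col=10 char='r'
After 7 (0): row=3 col=0 char='t'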